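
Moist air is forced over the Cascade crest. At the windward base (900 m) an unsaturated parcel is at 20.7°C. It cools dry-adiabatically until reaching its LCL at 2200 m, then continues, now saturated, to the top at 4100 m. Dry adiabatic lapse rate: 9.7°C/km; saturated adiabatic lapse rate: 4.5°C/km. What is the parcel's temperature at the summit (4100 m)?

-0.46°C

900 → 2200 m (dry, 9.7°C/km): ΔT = -9.7 × 1.3 = -12.61°C → T = 8.09°C
2200 → 4100 m (saturated, 4.5°C/km): ΔT = -4.5 × 1.9 = -8.55°C → T = -0.46°C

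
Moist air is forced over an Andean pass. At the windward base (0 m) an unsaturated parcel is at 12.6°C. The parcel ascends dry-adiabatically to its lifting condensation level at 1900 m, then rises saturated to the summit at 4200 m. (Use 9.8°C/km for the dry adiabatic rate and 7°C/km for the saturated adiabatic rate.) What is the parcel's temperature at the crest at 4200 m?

-22.12°C

Dry to 1900 m: -9.8 × 1.9 km = -18.62°C, so T = -6.02°C.
Saturated to 4200 m: -7 × 2.3 km = -16.1°C, so T = -22.12°C.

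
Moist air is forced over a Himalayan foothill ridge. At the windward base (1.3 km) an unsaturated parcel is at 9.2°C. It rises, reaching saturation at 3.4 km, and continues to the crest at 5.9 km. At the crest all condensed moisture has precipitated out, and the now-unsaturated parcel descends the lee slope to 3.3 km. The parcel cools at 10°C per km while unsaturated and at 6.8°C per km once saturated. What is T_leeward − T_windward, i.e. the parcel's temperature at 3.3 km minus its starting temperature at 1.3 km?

From 1300 m to 3400 m (dry): cools by 10 × 2.1 = 21°C, giving -11.8°C.
From 3400 m to 5900 m (saturated): cools by 6.8 × 2.5 = 17°C, giving -28.8°C.
From 5900 m to 3300 m (dry descent): warms by 10 × 2.6 = 26°C, giving -2.8°C.
Net change vs windward start: -2.8 − 9.2 = -12°C

-12°C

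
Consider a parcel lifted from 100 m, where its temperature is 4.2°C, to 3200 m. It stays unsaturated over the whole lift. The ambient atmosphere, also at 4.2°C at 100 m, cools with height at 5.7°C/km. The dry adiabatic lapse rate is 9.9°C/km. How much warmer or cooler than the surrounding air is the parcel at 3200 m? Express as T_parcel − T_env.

Parcel:
  Dry to 3200 m: -9.9 × 3.1 km = -30.69°C, so T = -26.49°C.
Environment:
  Environment to 3200 m: -5.7 × 3.1 km = -17.67°C, so T = -13.47°C.
T_parcel − T_env = -26.49 − (-13.47) = -13.02°C

-13.02°C (parcel cooler than environment)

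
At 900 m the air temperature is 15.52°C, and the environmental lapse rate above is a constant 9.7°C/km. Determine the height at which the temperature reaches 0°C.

2500 m

Height above start = (15.52 − 0) / 9.7 = 1.6 km
Altitude = 900 m + 1600 m = 2500 m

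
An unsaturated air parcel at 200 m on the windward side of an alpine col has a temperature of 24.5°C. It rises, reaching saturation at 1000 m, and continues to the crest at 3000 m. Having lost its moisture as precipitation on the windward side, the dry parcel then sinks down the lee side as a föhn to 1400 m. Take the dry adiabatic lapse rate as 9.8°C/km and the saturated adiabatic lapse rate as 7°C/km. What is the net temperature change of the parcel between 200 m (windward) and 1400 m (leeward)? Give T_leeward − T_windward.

-6.16°C

200–1000 m, dry: Δz = 0.8 km ⇒ ΔT = -7.84°C; T = 16.66°C
1000–3000 m, saturated: Δz = 2 km ⇒ ΔT = -14°C; T = 2.66°C
3000–1400 m, dry descent: Δz = 1.6 km ⇒ ΔT = +15.68°C; T = 18.34°C
Net change vs windward start: 18.34 − 24.5 = -6.16°C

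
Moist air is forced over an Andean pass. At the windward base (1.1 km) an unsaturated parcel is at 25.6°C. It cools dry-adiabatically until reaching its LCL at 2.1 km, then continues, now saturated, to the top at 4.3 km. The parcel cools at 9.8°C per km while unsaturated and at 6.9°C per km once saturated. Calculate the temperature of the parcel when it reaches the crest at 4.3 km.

0.62°C

Dry to 2100 m: -9.8 × 1 km = -9.8°C, so T = 15.8°C.
Saturated to 4300 m: -6.9 × 2.2 km = -15.18°C, so T = 0.62°C.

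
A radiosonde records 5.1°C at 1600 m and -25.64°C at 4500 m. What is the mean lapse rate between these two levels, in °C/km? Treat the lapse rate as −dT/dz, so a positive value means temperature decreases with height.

10.6°C/km

Γ = −ΔT/Δz = (5.1 − (-25.64)) / (4500 − 1600) m
  = 30.74°C / 2.9 km = 10.6°C/km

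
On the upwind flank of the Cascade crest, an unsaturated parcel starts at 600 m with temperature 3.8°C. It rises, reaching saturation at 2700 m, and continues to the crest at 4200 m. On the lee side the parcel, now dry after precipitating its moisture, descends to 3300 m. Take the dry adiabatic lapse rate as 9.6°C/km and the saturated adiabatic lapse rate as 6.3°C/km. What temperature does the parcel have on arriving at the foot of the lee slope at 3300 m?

-17.17°C

600–2700 m, dry: Δz = 2.1 km ⇒ ΔT = -20.16°C; T = -16.36°C
2700–4200 m, saturated: Δz = 1.5 km ⇒ ΔT = -9.45°C; T = -25.81°C
4200–3300 m, dry descent: Δz = 0.9 km ⇒ ΔT = +8.64°C; T = -17.17°C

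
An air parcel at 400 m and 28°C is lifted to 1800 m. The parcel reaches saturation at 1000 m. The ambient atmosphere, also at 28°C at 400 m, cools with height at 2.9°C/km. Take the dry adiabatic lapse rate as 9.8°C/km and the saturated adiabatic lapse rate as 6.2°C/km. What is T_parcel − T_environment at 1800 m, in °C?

Parcel:
  Dry to 1000 m: -9.8 × 0.6 km = -5.88°C, so T = 22.12°C.
  Saturated to 1800 m: -6.2 × 0.8 km = -4.96°C, so T = 17.16°C.
Environment:
  Environment to 1800 m: -2.9 × 1.4 km = -4.06°C, so T = 23.94°C.
T_parcel − T_env = 17.16 − 23.94 = -6.78°C

-6.78°C (parcel cooler than environment)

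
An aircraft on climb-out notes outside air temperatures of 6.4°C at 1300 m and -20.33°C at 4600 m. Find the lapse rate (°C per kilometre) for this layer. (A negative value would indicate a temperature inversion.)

Γ = −ΔT/Δz = (6.4 − (-20.33)) / (4600 − 1300) m
  = 26.73°C / 3.3 km = 8.1°C/km

8.1°C/km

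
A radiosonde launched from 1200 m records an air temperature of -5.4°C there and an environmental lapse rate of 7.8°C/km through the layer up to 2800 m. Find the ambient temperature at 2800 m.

-17.88°C

1200–2800 m, environmental: Δz = 1.6 km ⇒ ΔT = -12.48°C; T = -17.88°C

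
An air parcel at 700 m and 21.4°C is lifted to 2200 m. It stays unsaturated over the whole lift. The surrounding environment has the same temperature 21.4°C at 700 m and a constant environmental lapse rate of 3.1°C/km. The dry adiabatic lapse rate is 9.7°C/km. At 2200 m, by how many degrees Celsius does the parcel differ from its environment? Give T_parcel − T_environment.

-9.9°C (parcel cooler than environment)

Parcel:
  700 → 2200 m (dry, 9.7°C/km): ΔT = -9.7 × 1.5 = -14.55°C → T = 6.85°C
Environment:
  700 → 2200 m (environment, 3.1°C/km): ΔT = -3.1 × 1.5 = -4.65°C → T = 16.75°C
T_parcel − T_env = 6.85 − 16.75 = -9.9°C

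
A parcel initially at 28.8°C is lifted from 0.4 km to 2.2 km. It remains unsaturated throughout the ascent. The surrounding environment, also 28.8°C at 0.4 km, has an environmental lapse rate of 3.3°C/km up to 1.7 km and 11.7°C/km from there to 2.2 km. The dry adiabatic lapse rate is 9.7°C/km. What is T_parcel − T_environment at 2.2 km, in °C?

Parcel:
  From 400 m to 2200 m (dry): cools by 9.7 × 1.8 = 17.46°C, giving 11.34°C.
Environment:
  From 400 m to 1700 m (environment, lower layer): cools by 3.3 × 1.3 = 4.29°C, giving 24.51°C.
  From 1700 m to 2200 m (environment, upper layer): cools by 11.7 × 0.5 = 5.85°C, giving 18.66°C.
T_parcel − T_env = 11.34 − 18.66 = -7.32°C

-7.32°C (parcel cooler than environment)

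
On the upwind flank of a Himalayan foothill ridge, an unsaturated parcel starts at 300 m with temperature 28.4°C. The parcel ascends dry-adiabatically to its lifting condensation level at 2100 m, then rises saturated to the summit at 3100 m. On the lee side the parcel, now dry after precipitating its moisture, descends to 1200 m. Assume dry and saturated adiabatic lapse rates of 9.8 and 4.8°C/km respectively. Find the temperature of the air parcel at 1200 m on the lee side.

24.58°C

300 → 2100 m (dry, 9.8°C/km): ΔT = -9.8 × 1.8 = -17.64°C → T = 10.76°C
2100 → 3100 m (saturated, 4.8°C/km): ΔT = -4.8 × 1 = -4.8°C → T = 5.96°C
3100 → 1200 m (dry descent, 9.8°C/km): ΔT = +9.8 × 1.9 = +18.62°C → T = 24.58°C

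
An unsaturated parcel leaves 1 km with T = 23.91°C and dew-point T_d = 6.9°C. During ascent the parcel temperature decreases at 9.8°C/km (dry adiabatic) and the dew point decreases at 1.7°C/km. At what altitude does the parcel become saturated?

3.1 km

T and T_d converge at 9.8 − 1.7 = 8.1°C per km
Height above start = (23.91 − 6.9) / 8.1 = 2.1 km
LCL altitude = 1000 m + 2100 m = 3100 m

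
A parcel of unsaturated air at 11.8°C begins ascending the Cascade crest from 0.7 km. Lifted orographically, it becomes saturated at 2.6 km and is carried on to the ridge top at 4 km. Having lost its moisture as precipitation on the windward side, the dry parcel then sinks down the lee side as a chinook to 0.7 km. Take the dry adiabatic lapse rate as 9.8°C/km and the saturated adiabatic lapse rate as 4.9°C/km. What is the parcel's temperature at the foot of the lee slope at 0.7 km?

18.66°C

Dry to 2600 m: -9.8 × 1.9 km = -18.62°C, so T = -6.82°C.
Saturated to 4000 m: -4.9 × 1.4 km = -6.86°C, so T = -13.68°C.
Dry descent to 700 m: +9.8 × 3.3 km = +32.34°C, so T = 18.66°C.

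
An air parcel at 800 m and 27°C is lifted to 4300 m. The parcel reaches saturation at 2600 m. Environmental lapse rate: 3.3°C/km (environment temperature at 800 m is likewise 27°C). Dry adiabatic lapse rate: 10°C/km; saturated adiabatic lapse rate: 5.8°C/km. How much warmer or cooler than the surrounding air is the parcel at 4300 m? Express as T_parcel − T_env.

-16.31°C (parcel cooler than environment)

Parcel:
  Dry to 2600 m: -10 × 1.8 km = -18°C, so T = 9°C.
  Saturated to 4300 m: -5.8 × 1.7 km = -9.86°C, so T = -0.86°C.
Environment:
  Environment to 4300 m: -3.3 × 3.5 km = -11.55°C, so T = 15.45°C.
T_parcel − T_env = -0.86 − 15.45 = -16.31°C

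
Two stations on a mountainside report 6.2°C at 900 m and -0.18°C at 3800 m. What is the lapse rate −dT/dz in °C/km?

Γ = −ΔT/Δz = (6.2 − (-0.18)) / (3800 − 900) m
  = 6.38°C / 2.9 km = 2.2°C/km

2.2°C/km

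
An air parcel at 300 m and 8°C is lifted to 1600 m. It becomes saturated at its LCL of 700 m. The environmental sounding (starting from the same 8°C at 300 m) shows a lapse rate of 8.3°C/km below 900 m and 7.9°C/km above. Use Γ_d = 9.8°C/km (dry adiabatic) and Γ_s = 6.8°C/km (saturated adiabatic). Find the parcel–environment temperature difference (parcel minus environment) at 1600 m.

+0.47°C (parcel warmer than environment)

Parcel:
  Dry to 700 m: -9.8 × 0.4 km = -3.92°C, so T = 4.08°C.
  Saturated to 1600 m: -6.8 × 0.9 km = -6.12°C, so T = -2.04°C.
Environment:
  Environment, lower layer to 900 m: -8.3 × 0.6 km = -4.98°C, so T = 3.02°C.
  Environment, upper layer to 1600 m: -7.9 × 0.7 km = -5.53°C, so T = -2.51°C.
T_parcel − T_env = -2.04 − (-2.51) = +0.47°C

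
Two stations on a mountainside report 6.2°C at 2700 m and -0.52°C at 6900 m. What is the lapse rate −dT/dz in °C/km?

Γ = −ΔT/Δz = (6.2 − (-0.52)) / (6900 − 2700) m
  = 6.72°C / 4.2 km = 1.6°C/km

1.6°C/km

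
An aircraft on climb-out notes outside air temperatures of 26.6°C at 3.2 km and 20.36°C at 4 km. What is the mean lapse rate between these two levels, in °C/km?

Γ = −ΔT/Δz = (26.6 − 20.36) / (4000 − 3200) m
  = 6.24°C / 0.8 km = 7.8°C/km

7.8°C/km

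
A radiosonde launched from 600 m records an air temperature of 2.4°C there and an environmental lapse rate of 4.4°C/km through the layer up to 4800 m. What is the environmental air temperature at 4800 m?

From 600 m to 4800 m (environmental): cools by 4.4 × 4.2 = 18.48°C, giving -16.08°C.

-16.08°C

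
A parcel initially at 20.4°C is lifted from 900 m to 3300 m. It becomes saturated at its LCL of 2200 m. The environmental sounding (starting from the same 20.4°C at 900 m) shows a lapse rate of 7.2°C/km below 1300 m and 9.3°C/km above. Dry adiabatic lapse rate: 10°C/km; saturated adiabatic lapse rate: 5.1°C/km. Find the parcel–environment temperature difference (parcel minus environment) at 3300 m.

+2.87°C (parcel warmer than environment)

Parcel:
  900–2200 m, dry: Δz = 1.3 km ⇒ ΔT = -13°C; T = 7.4°C
  2200–3300 m, saturated: Δz = 1.1 km ⇒ ΔT = -5.61°C; T = 1.79°C
Environment:
  900–1300 m, environment, lower layer: Δz = 0.4 km ⇒ ΔT = -2.88°C; T = 17.52°C
  1300–3300 m, environment, upper layer: Δz = 2 km ⇒ ΔT = -18.6°C; T = -1.08°C
T_parcel − T_env = 1.79 − (-1.08) = +2.87°C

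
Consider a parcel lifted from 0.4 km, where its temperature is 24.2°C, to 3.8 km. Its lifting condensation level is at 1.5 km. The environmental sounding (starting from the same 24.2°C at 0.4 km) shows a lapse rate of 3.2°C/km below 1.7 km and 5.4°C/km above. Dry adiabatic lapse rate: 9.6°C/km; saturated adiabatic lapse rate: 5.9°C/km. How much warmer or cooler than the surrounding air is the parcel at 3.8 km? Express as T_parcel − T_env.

-8.63°C (parcel cooler than environment)

Parcel:
  400–1500 m, dry: Δz = 1.1 km ⇒ ΔT = -10.56°C; T = 13.64°C
  1500–3800 m, saturated: Δz = 2.3 km ⇒ ΔT = -13.57°C; T = 0.07°C
Environment:
  400–1700 m, environment, lower layer: Δz = 1.3 km ⇒ ΔT = -4.16°C; T = 20.04°C
  1700–3800 m, environment, upper layer: Δz = 2.1 km ⇒ ΔT = -11.34°C; T = 8.7°C
T_parcel − T_env = 0.07 − 8.7 = -8.63°C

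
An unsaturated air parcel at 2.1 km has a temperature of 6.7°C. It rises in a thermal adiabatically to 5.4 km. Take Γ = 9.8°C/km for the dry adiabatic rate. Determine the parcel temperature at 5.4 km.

2100 → 5400 m (dry adiabatic, 9.8°C/km): ΔT = -9.8 × 3.3 = -32.34°C → T = -25.64°C

-25.64°C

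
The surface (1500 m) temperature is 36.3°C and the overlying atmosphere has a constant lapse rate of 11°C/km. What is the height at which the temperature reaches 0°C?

4800 m

Height above start = (36.3 − 0) / 11 = 3.3 km
Altitude = 1500 m + 3300 m = 4800 m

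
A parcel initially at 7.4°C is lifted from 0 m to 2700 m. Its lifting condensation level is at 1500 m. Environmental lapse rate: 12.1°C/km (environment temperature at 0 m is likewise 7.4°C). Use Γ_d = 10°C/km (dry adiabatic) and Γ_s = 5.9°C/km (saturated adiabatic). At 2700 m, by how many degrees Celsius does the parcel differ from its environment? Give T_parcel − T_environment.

Parcel:
  From 0 m to 1500 m (dry): cools by 10 × 1.5 = 15°C, giving -7.6°C.
  From 1500 m to 2700 m (saturated): cools by 5.9 × 1.2 = 7.08°C, giving -14.68°C.
Environment:
  From 0 m to 2700 m (environment): cools by 12.1 × 2.7 = 32.67°C, giving -25.27°C.
T_parcel − T_env = -14.68 − (-25.27) = +10.59°C

+10.59°C (parcel warmer than environment)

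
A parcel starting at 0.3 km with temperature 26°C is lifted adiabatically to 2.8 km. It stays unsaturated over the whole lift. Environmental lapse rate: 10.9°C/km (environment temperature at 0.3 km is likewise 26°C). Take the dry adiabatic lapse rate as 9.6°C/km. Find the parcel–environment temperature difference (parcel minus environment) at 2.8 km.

Parcel:
  From 300 m to 2800 m (dry): cools by 9.6 × 2.5 = 24°C, giving 2°C.
Environment:
  From 300 m to 2800 m (environment): cools by 10.9 × 2.5 = 27.25°C, giving -1.25°C.
T_parcel − T_env = 2 − (-1.25) = +3.25°C

+3.25°C (parcel warmer than environment)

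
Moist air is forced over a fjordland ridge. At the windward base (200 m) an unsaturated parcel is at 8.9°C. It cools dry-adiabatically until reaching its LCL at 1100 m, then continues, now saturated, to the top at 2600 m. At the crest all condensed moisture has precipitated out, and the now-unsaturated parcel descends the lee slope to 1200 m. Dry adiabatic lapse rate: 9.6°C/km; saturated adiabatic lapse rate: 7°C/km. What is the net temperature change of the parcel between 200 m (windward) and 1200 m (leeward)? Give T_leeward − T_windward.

-5.7°C

Dry to 1100 m: -9.6 × 0.9 km = -8.64°C, so T = 0.26°C.
Saturated to 2600 m: -7 × 1.5 km = -10.5°C, so T = -10.24°C.
Dry descent to 1200 m: +9.6 × 1.4 km = +13.44°C, so T = 3.2°C.
Net change vs windward start: 3.2 − 8.9 = -5.7°C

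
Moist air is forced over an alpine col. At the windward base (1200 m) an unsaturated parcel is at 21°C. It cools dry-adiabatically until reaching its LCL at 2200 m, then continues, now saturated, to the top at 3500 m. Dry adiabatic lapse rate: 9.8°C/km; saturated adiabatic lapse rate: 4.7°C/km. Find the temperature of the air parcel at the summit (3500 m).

5.09°C

Dry to 2200 m: -9.8 × 1 km = -9.8°C, so T = 11.2°C.
Saturated to 3500 m: -4.7 × 1.3 km = -6.11°C, so T = 5.09°C.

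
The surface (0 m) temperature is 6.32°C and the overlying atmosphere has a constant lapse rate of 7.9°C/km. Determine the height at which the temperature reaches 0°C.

Height above start = (6.32 − 0) / 7.9 = 0.8 km
Altitude = 0 m + 800 m = 800 m

800 m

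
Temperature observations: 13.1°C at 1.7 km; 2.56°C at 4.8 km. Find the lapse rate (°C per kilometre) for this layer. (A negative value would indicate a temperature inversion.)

3.4°C/km

Γ = −ΔT/Δz = (13.1 − 2.56) / (4800 − 1700) m
  = 10.54°C / 3.1 km = 3.4°C/km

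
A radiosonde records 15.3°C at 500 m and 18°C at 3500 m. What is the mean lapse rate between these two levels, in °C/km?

Γ = −ΔT/Δz = (15.3 − 18) / (3500 − 500) m
  = -2.7°C / 3 km = -0.9°C/km

-0.9°C/km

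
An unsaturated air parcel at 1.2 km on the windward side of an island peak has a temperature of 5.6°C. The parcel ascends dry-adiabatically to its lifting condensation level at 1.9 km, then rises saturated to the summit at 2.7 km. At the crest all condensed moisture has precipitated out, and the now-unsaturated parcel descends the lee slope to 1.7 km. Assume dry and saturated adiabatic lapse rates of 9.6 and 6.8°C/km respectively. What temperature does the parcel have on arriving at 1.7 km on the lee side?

3.04°C

Dry to 1900 m: -9.6 × 0.7 km = -6.72°C, so T = -1.12°C.
Saturated to 2700 m: -6.8 × 0.8 km = -5.44°C, so T = -6.56°C.
Dry descent to 1700 m: +9.6 × 1 km = +9.6°C, so T = 3.04°C.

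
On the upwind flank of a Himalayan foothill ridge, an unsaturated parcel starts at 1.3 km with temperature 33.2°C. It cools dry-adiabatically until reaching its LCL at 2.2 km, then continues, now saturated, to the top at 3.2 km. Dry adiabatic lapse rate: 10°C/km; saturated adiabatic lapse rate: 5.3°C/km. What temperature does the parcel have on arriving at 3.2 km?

1300 → 2200 m (dry, 10°C/km): ΔT = -10 × 0.9 = -9°C → T = 24.2°C
2200 → 3200 m (saturated, 5.3°C/km): ΔT = -5.3 × 1 = -5.3°C → T = 18.9°C

18.9°C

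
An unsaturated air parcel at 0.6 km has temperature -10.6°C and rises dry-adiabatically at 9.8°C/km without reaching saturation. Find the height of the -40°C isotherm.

3.6 km

Height above start = (-10.6 − (-40)) / 9.8 = 3 km
Altitude = 600 m + 3000 m = 3600 m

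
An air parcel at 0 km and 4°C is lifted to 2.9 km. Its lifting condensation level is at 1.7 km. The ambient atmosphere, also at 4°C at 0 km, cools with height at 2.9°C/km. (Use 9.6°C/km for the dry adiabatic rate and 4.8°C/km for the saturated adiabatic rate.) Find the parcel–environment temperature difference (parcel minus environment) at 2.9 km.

Parcel:
  Dry to 1700 m: -9.6 × 1.7 km = -16.32°C, so T = -12.32°C.
  Saturated to 2900 m: -4.8 × 1.2 km = -5.76°C, so T = -18.08°C.
Environment:
  Environment to 2900 m: -2.9 × 2.9 km = -8.41°C, so T = -4.41°C.
T_parcel − T_env = -18.08 − (-4.41) = -13.67°C

-13.67°C (parcel cooler than environment)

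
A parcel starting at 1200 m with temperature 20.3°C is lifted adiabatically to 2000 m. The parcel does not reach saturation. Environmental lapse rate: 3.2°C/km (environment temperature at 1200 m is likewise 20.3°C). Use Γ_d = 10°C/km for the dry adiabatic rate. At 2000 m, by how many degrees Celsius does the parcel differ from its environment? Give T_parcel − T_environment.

Parcel:
  From 1200 m to 2000 m (dry): cools by 10 × 0.8 = 8°C, giving 12.3°C.
Environment:
  From 1200 m to 2000 m (environment): cools by 3.2 × 0.8 = 2.56°C, giving 17.74°C.
T_parcel − T_env = 12.3 − 17.74 = -5.44°C

-5.44°C (parcel cooler than environment)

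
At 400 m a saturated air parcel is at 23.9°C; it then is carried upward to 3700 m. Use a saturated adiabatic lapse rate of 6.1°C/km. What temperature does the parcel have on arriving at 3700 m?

Saturated adiabatic to 3700 m: -6.1 × 3.3 km = -20.13°C, so T = 3.77°C.

3.77°C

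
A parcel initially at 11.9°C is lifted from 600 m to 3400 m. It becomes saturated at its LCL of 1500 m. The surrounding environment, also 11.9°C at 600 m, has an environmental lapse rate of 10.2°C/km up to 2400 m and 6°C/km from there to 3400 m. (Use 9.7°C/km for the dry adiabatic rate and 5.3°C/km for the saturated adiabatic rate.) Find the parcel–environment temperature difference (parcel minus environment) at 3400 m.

+5.56°C (parcel warmer than environment)

Parcel:
  600–1500 m, dry: Δz = 0.9 km ⇒ ΔT = -8.73°C; T = 3.17°C
  1500–3400 m, saturated: Δz = 1.9 km ⇒ ΔT = -10.07°C; T = -6.9°C
Environment:
  600–2400 m, environment, lower layer: Δz = 1.8 km ⇒ ΔT = -18.36°C; T = -6.46°C
  2400–3400 m, environment, upper layer: Δz = 1 km ⇒ ΔT = -6°C; T = -12.46°C
T_parcel − T_env = -6.9 − (-12.46) = +5.56°C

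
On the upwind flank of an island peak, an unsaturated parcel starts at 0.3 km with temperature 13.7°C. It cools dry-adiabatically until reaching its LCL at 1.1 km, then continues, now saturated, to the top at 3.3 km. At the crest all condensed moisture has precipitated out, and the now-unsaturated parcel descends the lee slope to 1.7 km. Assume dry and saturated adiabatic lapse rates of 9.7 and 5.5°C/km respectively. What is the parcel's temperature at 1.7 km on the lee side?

9.36°C

Dry to 1100 m: -9.7 × 0.8 km = -7.76°C, so T = 5.94°C.
Saturated to 3300 m: -5.5 × 2.2 km = -12.1°C, so T = -6.16°C.
Dry descent to 1700 m: +9.7 × 1.6 km = +15.52°C, so T = 9.36°C.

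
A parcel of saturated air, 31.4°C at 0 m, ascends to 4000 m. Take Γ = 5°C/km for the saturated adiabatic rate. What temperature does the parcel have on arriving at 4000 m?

0 → 4000 m (saturated adiabatic, 5°C/km): ΔT = -5 × 4 = -20°C → T = 11.4°C

11.4°C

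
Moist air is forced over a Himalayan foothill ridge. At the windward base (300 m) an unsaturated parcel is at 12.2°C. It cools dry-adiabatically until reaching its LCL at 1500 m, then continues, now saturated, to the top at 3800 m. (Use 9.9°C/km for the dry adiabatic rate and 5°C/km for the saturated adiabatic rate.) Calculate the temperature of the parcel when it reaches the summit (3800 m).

-11.18°C

300 → 1500 m (dry, 9.9°C/km): ΔT = -9.9 × 1.2 = -11.88°C → T = 0.32°C
1500 → 3800 m (saturated, 5°C/km): ΔT = -5 × 2.3 = -11.5°C → T = -11.18°C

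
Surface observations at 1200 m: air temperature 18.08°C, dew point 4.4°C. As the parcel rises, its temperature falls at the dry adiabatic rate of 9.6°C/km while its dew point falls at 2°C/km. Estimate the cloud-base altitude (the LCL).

T and T_d converge at 9.6 − 2 = 7.6°C per km
Height above start = (18.08 − 4.4) / 7.6 = 1.8 km
LCL altitude = 1200 m + 1800 m = 3000 m

3000 m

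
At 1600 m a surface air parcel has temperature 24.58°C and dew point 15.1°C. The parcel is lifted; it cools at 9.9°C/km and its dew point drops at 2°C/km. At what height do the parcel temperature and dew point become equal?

2800 m

T and T_d converge at 9.9 − 2 = 7.9°C per km
Height above start = (24.58 − 15.1) / 7.9 = 1.2 km
LCL altitude = 1600 m + 1200 m = 2800 m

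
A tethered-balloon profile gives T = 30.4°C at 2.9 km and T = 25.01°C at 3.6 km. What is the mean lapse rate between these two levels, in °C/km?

7.7°C/km

Γ = −ΔT/Δz = (30.4 − 25.01) / (3600 − 2900) m
  = 5.39°C / 0.7 km = 7.7°C/km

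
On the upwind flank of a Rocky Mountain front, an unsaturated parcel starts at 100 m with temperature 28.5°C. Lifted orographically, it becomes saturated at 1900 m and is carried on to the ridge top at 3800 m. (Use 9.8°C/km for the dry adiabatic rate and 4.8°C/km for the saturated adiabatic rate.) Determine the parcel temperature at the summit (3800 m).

1.74°C

100 → 1900 m (dry, 9.8°C/km): ΔT = -9.8 × 1.8 = -17.64°C → T = 10.86°C
1900 → 3800 m (saturated, 4.8°C/km): ΔT = -4.8 × 1.9 = -9.12°C → T = 1.74°C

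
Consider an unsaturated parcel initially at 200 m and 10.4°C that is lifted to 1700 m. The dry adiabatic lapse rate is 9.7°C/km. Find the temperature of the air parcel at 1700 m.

200–1700 m, dry adiabatic: Δz = 1.5 km ⇒ ΔT = -14.55°C; T = -4.15°C

-4.15°C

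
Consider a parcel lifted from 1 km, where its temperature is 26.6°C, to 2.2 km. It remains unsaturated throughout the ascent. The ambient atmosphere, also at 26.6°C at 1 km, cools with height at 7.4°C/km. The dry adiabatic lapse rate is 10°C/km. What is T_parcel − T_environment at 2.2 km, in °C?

-3.12°C (parcel cooler than environment)

Parcel:
  From 1000 m to 2200 m (dry): cools by 10 × 1.2 = 12°C, giving 14.6°C.
Environment:
  From 1000 m to 2200 m (environment): cools by 7.4 × 1.2 = 8.88°C, giving 17.72°C.
T_parcel − T_env = 14.6 − 17.72 = -3.12°C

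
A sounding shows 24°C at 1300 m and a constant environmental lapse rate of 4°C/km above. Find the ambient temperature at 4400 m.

11.6°C

1300–4400 m, environmental: Δz = 3.1 km ⇒ ΔT = -12.4°C; T = 11.6°C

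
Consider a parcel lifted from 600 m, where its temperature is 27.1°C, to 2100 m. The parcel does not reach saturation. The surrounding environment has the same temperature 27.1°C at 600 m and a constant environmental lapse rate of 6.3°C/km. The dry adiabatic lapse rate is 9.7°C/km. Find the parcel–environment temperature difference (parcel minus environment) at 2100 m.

-5.1°C (parcel cooler than environment)

Parcel:
  600 → 2100 m (dry, 9.7°C/km): ΔT = -9.7 × 1.5 = -14.55°C → T = 12.55°C
Environment:
  600 → 2100 m (environment, 6.3°C/km): ΔT = -6.3 × 1.5 = -9.45°C → T = 17.65°C
T_parcel − T_env = 12.55 − 17.65 = -5.1°C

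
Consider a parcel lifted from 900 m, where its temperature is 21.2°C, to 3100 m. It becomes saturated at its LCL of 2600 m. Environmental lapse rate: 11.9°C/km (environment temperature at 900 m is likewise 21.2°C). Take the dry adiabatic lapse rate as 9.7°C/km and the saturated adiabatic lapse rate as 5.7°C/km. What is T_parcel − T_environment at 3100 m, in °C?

Parcel:
  Dry to 2600 m: -9.7 × 1.7 km = -16.49°C, so T = 4.71°C.
  Saturated to 3100 m: -5.7 × 0.5 km = -2.85°C, so T = 1.86°C.
Environment:
  Environment to 3100 m: -11.9 × 2.2 km = -26.18°C, so T = -4.98°C.
T_parcel − T_env = 1.86 − (-4.98) = +6.84°C

+6.84°C (parcel warmer than environment)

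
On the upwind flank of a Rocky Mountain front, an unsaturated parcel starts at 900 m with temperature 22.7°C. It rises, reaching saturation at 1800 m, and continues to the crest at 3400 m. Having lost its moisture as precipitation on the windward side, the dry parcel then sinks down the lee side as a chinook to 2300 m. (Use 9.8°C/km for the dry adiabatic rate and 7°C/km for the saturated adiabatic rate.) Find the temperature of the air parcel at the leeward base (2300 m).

13.46°C

900 → 1800 m (dry, 9.8°C/km): ΔT = -9.8 × 0.9 = -8.82°C → T = 13.88°C
1800 → 3400 m (saturated, 7°C/km): ΔT = -7 × 1.6 = -11.2°C → T = 2.68°C
3400 → 2300 m (dry descent, 9.8°C/km): ΔT = +9.8 × 1.1 = +10.78°C → T = 13.46°C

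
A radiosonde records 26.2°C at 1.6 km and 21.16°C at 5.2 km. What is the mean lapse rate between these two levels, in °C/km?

Γ = −ΔT/Δz = (26.2 − 21.16) / (5200 − 1600) m
  = 5.04°C / 3.6 km = 1.4°C/km

1.4°C/km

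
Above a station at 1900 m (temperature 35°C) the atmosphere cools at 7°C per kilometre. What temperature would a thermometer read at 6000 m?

Environmental to 6000 m: -7 × 4.1 km = -28.7°C, so T = 6.3°C.

6.3°C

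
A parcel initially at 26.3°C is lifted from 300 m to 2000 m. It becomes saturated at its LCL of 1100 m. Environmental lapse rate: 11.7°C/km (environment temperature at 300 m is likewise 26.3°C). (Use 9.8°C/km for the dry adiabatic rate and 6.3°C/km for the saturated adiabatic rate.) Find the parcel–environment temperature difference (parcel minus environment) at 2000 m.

+6.38°C (parcel warmer than environment)

Parcel:
  300 → 1100 m (dry, 9.8°C/km): ΔT = -9.8 × 0.8 = -7.84°C → T = 18.46°C
  1100 → 2000 m (saturated, 6.3°C/km): ΔT = -6.3 × 0.9 = -5.67°C → T = 12.79°C
Environment:
  300 → 2000 m (environment, 11.7°C/km): ΔT = -11.7 × 1.7 = -19.89°C → T = 6.41°C
T_parcel − T_env = 12.79 − 6.41 = +6.38°C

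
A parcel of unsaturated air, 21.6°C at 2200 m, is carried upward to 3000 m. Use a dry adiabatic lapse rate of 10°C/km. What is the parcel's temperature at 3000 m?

13.6°C

From 2200 m to 3000 m (dry adiabatic): cools by 10 × 0.8 = 8°C, giving 13.6°C.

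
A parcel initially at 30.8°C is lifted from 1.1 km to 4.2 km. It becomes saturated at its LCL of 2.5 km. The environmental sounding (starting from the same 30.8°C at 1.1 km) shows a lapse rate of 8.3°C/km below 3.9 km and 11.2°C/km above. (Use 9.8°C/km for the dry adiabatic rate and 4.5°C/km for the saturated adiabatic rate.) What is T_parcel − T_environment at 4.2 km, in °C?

Parcel:
  Dry to 2500 m: -9.8 × 1.4 km = -13.72°C, so T = 17.08°C.
  Saturated to 4200 m: -4.5 × 1.7 km = -7.65°C, so T = 9.43°C.
Environment:
  Environment, lower layer to 3900 m: -8.3 × 2.8 km = -23.24°C, so T = 7.56°C.
  Environment, upper layer to 4200 m: -11.2 × 0.3 km = -3.36°C, so T = 4.2°C.
T_parcel − T_env = 9.43 − 4.2 = +5.23°C

+5.23°C (parcel warmer than environment)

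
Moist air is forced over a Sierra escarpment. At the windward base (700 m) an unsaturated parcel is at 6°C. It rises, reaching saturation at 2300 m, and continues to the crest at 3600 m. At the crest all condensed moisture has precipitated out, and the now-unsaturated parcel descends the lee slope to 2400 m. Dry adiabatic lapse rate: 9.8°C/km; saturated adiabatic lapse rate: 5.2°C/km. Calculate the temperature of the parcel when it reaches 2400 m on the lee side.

700–2300 m, dry: Δz = 1.6 km ⇒ ΔT = -15.68°C; T = -9.68°C
2300–3600 m, saturated: Δz = 1.3 km ⇒ ΔT = -6.76°C; T = -16.44°C
3600–2400 m, dry descent: Δz = 1.2 km ⇒ ΔT = +11.76°C; T = -4.68°C

-4.68°C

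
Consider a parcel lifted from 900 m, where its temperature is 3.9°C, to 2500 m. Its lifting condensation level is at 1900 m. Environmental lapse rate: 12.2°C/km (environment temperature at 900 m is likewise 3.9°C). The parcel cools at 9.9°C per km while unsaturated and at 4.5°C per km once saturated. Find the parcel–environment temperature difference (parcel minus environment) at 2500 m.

+6.92°C (parcel warmer than environment)

Parcel:
  Dry to 1900 m: -9.9 × 1 km = -9.9°C, so T = -6°C.
  Saturated to 2500 m: -4.5 × 0.6 km = -2.7°C, so T = -8.7°C.
Environment:
  Environment to 2500 m: -12.2 × 1.6 km = -19.52°C, so T = -15.62°C.
T_parcel − T_env = -8.7 − (-15.62) = +6.92°C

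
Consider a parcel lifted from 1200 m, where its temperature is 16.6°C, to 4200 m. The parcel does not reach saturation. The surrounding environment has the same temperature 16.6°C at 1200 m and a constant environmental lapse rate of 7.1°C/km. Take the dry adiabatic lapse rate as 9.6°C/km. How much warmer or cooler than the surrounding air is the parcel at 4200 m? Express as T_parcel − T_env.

Parcel:
  From 1200 m to 4200 m (dry): cools by 9.6 × 3 = 28.8°C, giving -12.2°C.
Environment:
  From 1200 m to 4200 m (environment): cools by 7.1 × 3 = 21.3°C, giving -4.7°C.
T_parcel − T_env = -12.2 − (-4.7) = -7.5°C

-7.5°C (parcel cooler than environment)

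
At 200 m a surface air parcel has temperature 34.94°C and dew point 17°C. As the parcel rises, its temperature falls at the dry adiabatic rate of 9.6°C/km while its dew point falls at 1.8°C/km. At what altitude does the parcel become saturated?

2500 m

T and T_d converge at 9.6 − 1.8 = 7.8°C per km
Height above start = (34.94 − 17) / 7.8 = 2.3 km
LCL altitude = 200 m + 2300 m = 2500 m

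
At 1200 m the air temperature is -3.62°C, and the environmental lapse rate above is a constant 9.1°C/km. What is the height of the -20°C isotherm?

3000 m

Height above start = (-3.62 − (-20)) / 9.1 = 1.8 km
Altitude = 1200 m + 1800 m = 3000 m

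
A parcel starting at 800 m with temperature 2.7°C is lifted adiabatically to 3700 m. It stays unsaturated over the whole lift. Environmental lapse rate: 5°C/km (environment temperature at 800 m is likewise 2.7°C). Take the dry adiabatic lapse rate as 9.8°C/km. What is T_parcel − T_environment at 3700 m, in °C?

Parcel:
  800–3700 m, dry: Δz = 2.9 km ⇒ ΔT = -28.42°C; T = -25.72°C
Environment:
  800–3700 m, environment: Δz = 2.9 km ⇒ ΔT = -14.5°C; T = -11.8°C
T_parcel − T_env = -25.72 − (-11.8) = -13.92°C

-13.92°C (parcel cooler than environment)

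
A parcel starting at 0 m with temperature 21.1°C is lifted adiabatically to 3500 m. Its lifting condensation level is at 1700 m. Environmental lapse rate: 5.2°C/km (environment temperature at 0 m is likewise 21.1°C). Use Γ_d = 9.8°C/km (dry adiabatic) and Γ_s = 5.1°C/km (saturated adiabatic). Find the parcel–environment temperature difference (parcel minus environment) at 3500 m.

-7.64°C (parcel cooler than environment)

Parcel:
  From 0 m to 1700 m (dry): cools by 9.8 × 1.7 = 16.66°C, giving 4.44°C.
  From 1700 m to 3500 m (saturated): cools by 5.1 × 1.8 = 9.18°C, giving -4.74°C.
Environment:
  From 0 m to 3500 m (environment): cools by 5.2 × 3.5 = 18.2°C, giving 2.9°C.
T_parcel − T_env = -4.74 − 2.9 = -7.64°C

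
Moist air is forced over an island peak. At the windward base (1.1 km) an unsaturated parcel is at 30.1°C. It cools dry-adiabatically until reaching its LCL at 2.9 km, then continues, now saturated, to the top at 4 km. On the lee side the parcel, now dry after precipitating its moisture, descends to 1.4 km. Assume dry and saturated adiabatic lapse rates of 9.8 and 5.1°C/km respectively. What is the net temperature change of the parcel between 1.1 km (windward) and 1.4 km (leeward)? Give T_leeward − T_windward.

+2.23°C

1100 → 2900 m (dry, 9.8°C/km): ΔT = -9.8 × 1.8 = -17.64°C → T = 12.46°C
2900 → 4000 m (saturated, 5.1°C/km): ΔT = -5.1 × 1.1 = -5.61°C → T = 6.85°C
4000 → 1400 m (dry descent, 9.8°C/km): ΔT = +9.8 × 2.6 = +25.48°C → T = 32.33°C
Net change vs windward start: 32.33 − 30.1 = +2.23°C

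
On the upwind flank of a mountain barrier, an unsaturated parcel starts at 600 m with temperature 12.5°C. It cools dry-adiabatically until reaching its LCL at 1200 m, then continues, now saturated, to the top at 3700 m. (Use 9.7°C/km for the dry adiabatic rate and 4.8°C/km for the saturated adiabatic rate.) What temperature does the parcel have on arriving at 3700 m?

Dry to 1200 m: -9.7 × 0.6 km = -5.82°C, so T = 6.68°C.
Saturated to 3700 m: -4.8 × 2.5 km = -12°C, so T = -5.32°C.

-5.32°C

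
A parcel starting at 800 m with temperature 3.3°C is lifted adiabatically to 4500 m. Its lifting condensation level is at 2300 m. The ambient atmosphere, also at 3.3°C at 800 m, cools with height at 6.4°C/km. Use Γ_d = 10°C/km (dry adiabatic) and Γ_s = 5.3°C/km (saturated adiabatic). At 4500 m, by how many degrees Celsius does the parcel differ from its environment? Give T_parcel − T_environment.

-2.98°C (parcel cooler than environment)

Parcel:
  800 → 2300 m (dry, 10°C/km): ΔT = -10 × 1.5 = -15°C → T = -11.7°C
  2300 → 4500 m (saturated, 5.3°C/km): ΔT = -5.3 × 2.2 = -11.66°C → T = -23.36°C
Environment:
  800 → 4500 m (environment, 6.4°C/km): ΔT = -6.4 × 3.7 = -23.68°C → T = -20.38°C
T_parcel − T_env = -23.36 − (-20.38) = -2.98°C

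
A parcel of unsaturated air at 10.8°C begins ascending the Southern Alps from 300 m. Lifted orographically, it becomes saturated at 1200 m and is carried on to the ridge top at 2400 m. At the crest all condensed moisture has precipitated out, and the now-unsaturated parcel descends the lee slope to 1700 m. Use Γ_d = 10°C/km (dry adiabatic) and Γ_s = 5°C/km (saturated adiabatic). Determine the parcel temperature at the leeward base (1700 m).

300–1200 m, dry: Δz = 0.9 km ⇒ ΔT = -9°C; T = 1.8°C
1200–2400 m, saturated: Δz = 1.2 km ⇒ ΔT = -6°C; T = -4.2°C
2400–1700 m, dry descent: Δz = 0.7 km ⇒ ΔT = +7°C; T = 2.8°C

2.8°C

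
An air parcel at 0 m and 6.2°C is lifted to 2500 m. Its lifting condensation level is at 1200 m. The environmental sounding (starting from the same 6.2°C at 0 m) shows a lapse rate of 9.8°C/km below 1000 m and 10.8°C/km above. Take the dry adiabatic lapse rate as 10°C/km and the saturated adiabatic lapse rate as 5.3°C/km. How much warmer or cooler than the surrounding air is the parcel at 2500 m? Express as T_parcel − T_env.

Parcel:
  From 0 m to 1200 m (dry): cools by 10 × 1.2 = 12°C, giving -5.8°C.
  From 1200 m to 2500 m (saturated): cools by 5.3 × 1.3 = 6.89°C, giving -12.69°C.
Environment:
  From 0 m to 1000 m (environment, lower layer): cools by 9.8 × 1 = 9.8°C, giving -3.6°C.
  From 1000 m to 2500 m (environment, upper layer): cools by 10.8 × 1.5 = 16.2°C, giving -19.8°C.
T_parcel − T_env = -12.69 − (-19.8) = +7.11°C

+7.11°C (parcel warmer than environment)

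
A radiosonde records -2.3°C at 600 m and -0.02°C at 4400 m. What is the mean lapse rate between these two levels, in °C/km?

-0.6°C/km

Γ = −ΔT/Δz = (-2.3 − (-0.02)) / (4400 − 600) m
  = -2.28°C / 3.8 km = -0.6°C/km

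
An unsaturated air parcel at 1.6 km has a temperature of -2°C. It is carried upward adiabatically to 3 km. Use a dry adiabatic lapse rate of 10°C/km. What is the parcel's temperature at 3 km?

Dry adiabatic to 3000 m: -10 × 1.4 km = -14°C, so T = -16°C.

-16°C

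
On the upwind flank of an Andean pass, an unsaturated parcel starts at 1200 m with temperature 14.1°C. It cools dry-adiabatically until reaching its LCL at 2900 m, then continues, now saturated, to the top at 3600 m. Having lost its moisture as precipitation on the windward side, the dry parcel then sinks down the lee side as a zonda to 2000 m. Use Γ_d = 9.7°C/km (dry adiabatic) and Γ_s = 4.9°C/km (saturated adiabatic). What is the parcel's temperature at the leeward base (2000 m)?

Dry to 2900 m: -9.7 × 1.7 km = -16.49°C, so T = -2.39°C.
Saturated to 3600 m: -4.9 × 0.7 km = -3.43°C, so T = -5.82°C.
Dry descent to 2000 m: +9.7 × 1.6 km = +15.52°C, so T = 9.7°C.

9.7°C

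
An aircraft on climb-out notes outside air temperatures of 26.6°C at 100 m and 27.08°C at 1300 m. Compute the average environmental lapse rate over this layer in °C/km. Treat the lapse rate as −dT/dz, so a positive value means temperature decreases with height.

-0.4°C/km

Γ = −ΔT/Δz = (26.6 − 27.08) / (1300 − 100) m
  = -0.48°C / 1.2 km = -0.4°C/km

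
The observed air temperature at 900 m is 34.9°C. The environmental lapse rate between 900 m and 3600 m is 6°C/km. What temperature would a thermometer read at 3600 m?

18.7°C

From 900 m to 3600 m (environmental): cools by 6 × 2.7 = 16.2°C, giving 18.7°C.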